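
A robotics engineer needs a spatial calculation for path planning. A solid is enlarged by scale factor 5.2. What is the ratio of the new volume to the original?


Linear scale factor k = 5.2
Rule: under a linear scaling by k, volumes scale by k^3.
k^3 = 5.2 * 5.2 * 5.2
k^3 = 27.04 * 5.2
k^3 = 140.608
Volume scales by a factor of 140.608.
140.608 (dimensionless)


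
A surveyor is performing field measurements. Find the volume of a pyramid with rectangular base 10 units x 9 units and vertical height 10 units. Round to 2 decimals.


Shape: rectangular pyramid
Base: 10 units x 9 units, Height h = 10 units
Formula: V = (1/3) * base_area * h
base_area = 10 * 9 = 90
base_area * h = 90 * 10 = 900
V = 900 / 3
V = 300
300 units^3


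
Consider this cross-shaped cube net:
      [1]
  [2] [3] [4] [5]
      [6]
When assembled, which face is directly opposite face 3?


Net: cross layout. Take square 3 as the base (bottom).
Fold the four squares in the horizontal row up around 3: 2 -> left, 4 -> right, 5 wraps to the top.
Fold 1 and 6 up from 3: 1 -> back, 6 -> front.
Opposite pairs are therefore: (1, 6), (2, 4), (3, 5).
Face 3 is opposite face 5.
face 5


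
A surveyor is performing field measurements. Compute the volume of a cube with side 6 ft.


Shape: cube
Side s = 6 ft
Formula: V = s^3
V = 6 * 6 * 6
V = 36 * 6
V = 216
216 ft^3


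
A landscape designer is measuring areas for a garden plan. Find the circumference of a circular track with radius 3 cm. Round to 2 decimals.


Shape: circle
Radius r = 3 cm
Formula: C = 2 * pi * r
C = 2 * pi * 3
C = 6 * pi
C = 18.85
18.85 cm


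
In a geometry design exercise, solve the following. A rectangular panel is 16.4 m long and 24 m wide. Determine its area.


Shape: rectangle
Length l = 16.4 m, Width w = 24 m
Formula: A = l * w
A = 16.4 * 24
A = 393.6
393.6 m^2


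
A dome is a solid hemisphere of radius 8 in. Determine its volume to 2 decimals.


Shape: hemisphere (half of a sphere)
Radius r = 8 in
Formula: V = (1/2) * (4/3) * pi * r^3 = (2/3) * pi * r^3
r^3 = 512
(2/3) * 512 = 341.333333
V = 341.333333 * pi
V = 1072.33
1072.33 in^3


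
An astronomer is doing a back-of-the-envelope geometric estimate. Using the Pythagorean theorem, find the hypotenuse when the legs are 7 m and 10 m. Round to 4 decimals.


Shape: right triangle
Legs a = 7 m, b = 10 m
Formula: c = sqrt(a^2 + b^2)
a^2 = 49, b^2 = 100
a^2 + b^2 = 149
c = sqrt(149)
c = 12.2066
12.2066 m


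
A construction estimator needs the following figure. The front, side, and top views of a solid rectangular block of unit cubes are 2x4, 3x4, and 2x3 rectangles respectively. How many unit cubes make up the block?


Orthographic views of a solid rectangular block:
Front view 2 x 4 -> length = 2, height = 4
Side view 3 x 4 -> width = 3, height = 4 (consistent)
Top view 2 x 3 -> confirms length = 2, width = 3
The block is 2 x 3 x 4.
Total unit cubes = 2 * 3 * 4 = 24
24 unit cubes


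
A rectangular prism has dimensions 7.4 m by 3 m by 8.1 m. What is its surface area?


Shape: rectangular prism
l = 7.4 m, w = 3 m, h = 8.1 m
Formula: SA = 2(lw + lh + wh)
lw = 22.2, lh = 59.94, wh = 24.3
lw + lh + wh = 106.44
SA = 2 * 106.44
SA = 212.88
212.88 m^2


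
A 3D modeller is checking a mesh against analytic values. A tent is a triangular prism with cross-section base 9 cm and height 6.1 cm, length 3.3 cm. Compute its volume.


Shape: triangular prism
Triangle base = 9 cm, triangle height = 6.1 cm, prism length L = 3.3 cm
Formula: V = (1/2 * b * h_tri) * L
Cross-section area = 0.5 * 9 * 6.1 = 27.45
V = 27.45 * 3.3
V = 90.585
90.585 cm^3


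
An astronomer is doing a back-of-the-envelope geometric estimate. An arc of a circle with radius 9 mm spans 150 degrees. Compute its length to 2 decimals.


Shape: circular arc
Radius r = 9 mm, Angle = 150 degrees
Formula: L = (angle/360) * 2 * pi * r
2 * pi * r = 18 * pi
L = (150/360) * 18 * pi
L = 7.5 * pi
L = 23.56
23.56 mm


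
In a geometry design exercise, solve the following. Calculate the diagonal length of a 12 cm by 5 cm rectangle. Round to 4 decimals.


Shape: rectangle (diagonal via Pythagoras)
Sides: 12 cm and 5 cm
Formula: d = sqrt(l^2 + w^2)
l^2 = 144, w^2 = 25
l^2 + w^2 = 169
d = sqrt(169)
d = 13.0
13 cm


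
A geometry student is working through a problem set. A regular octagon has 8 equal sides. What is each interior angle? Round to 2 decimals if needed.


Shape: regular octagon (8 sides)
Formula: interior angle = (n - 2) * 180 / n
(n - 2) = 6
(n - 2) * 180 = 1080
angle = 1080 / 8
angle = 135
135 degrees


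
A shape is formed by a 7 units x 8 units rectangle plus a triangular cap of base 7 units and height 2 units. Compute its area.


Composite shape: rectangle + triangle
Rectangle area = 7 * 8 = 56
Triangle area = 0.5 * 7 * 2 = 7
Total = 56 + 7
Total = 63
63 units^2


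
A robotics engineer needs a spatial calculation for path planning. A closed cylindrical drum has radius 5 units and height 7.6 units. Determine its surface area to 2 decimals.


Shape: closed cylinder
Radius r = 5 units, Height h = 7.6 units
Formula: SA = 2*pi*r^2 + 2*pi*r*h = 2*pi*r*(r + h)
r + h = 12.6
2 * r * (r + h) = 2 * 5 * 12.6 = 126
SA = 126 * pi
SA = 395.84
395.84 units^2


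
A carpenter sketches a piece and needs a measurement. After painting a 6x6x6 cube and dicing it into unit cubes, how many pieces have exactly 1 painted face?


Large cube: 6 x 6 x 6, cut into unit cubes.
n = 6, so n - 2 = 4
Cubes with 1 painted face lie in the interior of each face.
A cube has 6 faces; each contributes (n - 2)^2 = 16 such cubes.
Count = 6 * 16 = 96
96 unit cubes


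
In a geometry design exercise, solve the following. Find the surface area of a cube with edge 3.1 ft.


Shape: cube
Side s = 3.1 ft
A cube has 6 square faces.
Formula: SA = 6 * s^2
s^2 = 9.61
SA = 6 * 9.61
SA = 57.66
57.66 ft^2


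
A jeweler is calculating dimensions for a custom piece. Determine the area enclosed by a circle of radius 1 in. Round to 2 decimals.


Shape: circle
Radius r = 1 in
Formula: A = pi * r^2
r^2 = 1^2 = 1
A = pi * 1
A = 3.14
3.14 in^2


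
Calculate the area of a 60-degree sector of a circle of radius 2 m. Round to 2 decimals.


Shape: circular sector
Radius r = 2 m, Angle = 60 degrees
Formula: A = (angle/360) * pi * r^2
r^2 = 4
Fraction of circle = 60/360
A = (60/360) * pi * 4
A = 0.666667 * pi
A = 2.09
2.09 m^2


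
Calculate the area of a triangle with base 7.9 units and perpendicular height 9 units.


Shape: triangle
Base b = 7.9 units, Height h = 9 units
Formula: A = (1/2) * b * h
A = 0.5 * 7.9 * 9
A = 0.5 * 71.1
A = 35.55
35.55 units^2


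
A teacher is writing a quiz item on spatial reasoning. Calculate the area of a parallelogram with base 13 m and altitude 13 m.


Shape: parallelogram
Base b = 13 m, Height h = 13 m
Formula: A = b * h
A = 13 * 13
A = 169
169 m^2


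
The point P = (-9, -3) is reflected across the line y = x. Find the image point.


Transformation: reflection
Original point: (-9, -3)
Rule for reflection over y = x: (x, y) -> (y, x)
Apply: (-9, -3) -> (-3, -9)
(-3, -9)


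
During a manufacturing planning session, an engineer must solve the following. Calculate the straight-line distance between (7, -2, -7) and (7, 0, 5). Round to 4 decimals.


3D distance between two points
P1 = (7, -2, -7), P2 = (7, 0, 5)
Formula: d = sqrt((x2-x1)^2 + (y2-y1)^2 + (z2-z1)^2)
dx = 7 - 7 = 0
dy = 0 - -2 = 2
dz = 5 - -7 = 12
dx^2 + dy^2 + dz^2 = 0 + 4 + 144 = 148
d = sqrt(148)
d = 12.1655
12.1655 units


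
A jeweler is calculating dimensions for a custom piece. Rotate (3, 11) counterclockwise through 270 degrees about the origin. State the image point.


Transformation: rotation about the origin
Original point: (3, 11)
Rule for 270 deg counterclockwise: (x, y) -> (y, -x)
Apply: (3, 11) -> (11, -3)
(11, -3)


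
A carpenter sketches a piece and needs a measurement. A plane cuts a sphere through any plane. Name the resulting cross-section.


Solid: sphere
Cutting plane: through any plane
Visualize the intersection of the plane with the solid's surface.
The boundary of the cut region is a circle.
circle


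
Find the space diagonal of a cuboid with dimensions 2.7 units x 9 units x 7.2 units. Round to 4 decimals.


Shape: rectangular box (space diagonal)
l = 2.7 units, w = 9 units, h = 7.2 units
Visualize: the diagonal of the base, then a right triangle with that diagonal and the height.
Formula: d = sqrt(l^2 + w^2 + h^2)
l^2 + w^2 + h^2 = 7.29 + 81 + 51.84 = 140.13
d = sqrt(140.13)
d = 11.8377
11.8377 units


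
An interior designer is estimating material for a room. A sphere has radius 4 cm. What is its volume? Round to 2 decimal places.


Shape: sphere
Radius r = 4 cm
Formula: V = (4/3) * pi * r^3
r^3 = 64
(4/3) * 64 = 85.333333
V = 85.333333 * pi
V = 268.08
268.08 cm^3


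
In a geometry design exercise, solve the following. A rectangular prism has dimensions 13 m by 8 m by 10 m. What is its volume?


Shape: rectangular prism
l = 13 m, w = 8 m, h = 10 m
Formula: V = l * w * h
V = 13 * 8 * 10
V = 104 * 10
V = 1040
1040 m^3


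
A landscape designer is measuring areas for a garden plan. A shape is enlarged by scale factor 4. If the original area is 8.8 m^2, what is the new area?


Linear scale factor k = 4
Original area = 8.8 m^2
Rule: under a linear scaling by k, areas scale by k^2.
k^2 = 4^2 = 16
New area = 8.8 * 16
New area = 140.8
140.8 m^2


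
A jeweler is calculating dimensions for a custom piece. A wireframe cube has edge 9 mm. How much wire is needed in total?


Shape: cube
Side s = 9 mm
A cube has 12 edges, all equal.
Formula: total edge length = 12 * s
Total = 12 * 9
Total = 108
108 mm


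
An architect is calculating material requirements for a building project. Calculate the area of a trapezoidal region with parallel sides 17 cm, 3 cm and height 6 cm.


Shape: trapezoid
Parallel sides a = 17 cm, b = 3 cm; Height h = 6 cm
Formula: A = (a + b) * h / 2
a + b = 17 + 3 = 20
A = 20 * 6 / 2
A = 120 / 2
A = 60
60 cm^2


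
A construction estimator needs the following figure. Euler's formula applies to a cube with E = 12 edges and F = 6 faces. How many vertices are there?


Polyhedron: cube
Euler's formula for convex polyhedra: V - E + F = 2
Given: E = 12 edges and F = 6 faces
Solve for V:
V = 2 + E - F = 2 + 12 - 6 = 8
8 vertices


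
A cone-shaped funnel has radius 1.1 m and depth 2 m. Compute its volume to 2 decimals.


Shape: cone
Radius r = 1.1 m, Height h = 2 m
Formula: V = (1/3) * pi * r^2 * h
r^2 = 1.21
pi * r^2 * h = pi * 1.21 * 2 = 2.42 * pi
V = 2.42 * pi / 3
V = 2.53
2.53 m^3


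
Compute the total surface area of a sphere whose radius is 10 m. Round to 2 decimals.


Shape: sphere
Radius r = 10 m
Formula: SA = 4 * pi * r^2
r^2 = 100
SA = 4 * pi * 100
SA = 400 * pi
SA = 1256.64
1256.64 m^2


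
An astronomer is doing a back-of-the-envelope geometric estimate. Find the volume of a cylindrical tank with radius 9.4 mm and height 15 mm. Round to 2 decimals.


Shape: cylinder
Radius r = 9.4 mm, Height h = 15 mm
Formula: V = pi * r^2 * h
r^2 = 88.36
V = pi * 88.36 * 15
V = 1325.4 * pi
V = 4163.87
4163.87 mm^3


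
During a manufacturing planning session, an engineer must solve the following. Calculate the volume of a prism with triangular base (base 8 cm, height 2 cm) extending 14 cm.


Shape: triangular prism
Triangle base = 8 cm, triangle height = 2 cm, prism length L = 14 cm
Formula: V = (1/2 * b * h_tri) * L
Cross-section area = 0.5 * 8 * 2 = 8
V = 8 * 14
V = 112
112 cm^3


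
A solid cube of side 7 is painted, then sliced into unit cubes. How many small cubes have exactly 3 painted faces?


Large cube: 7 x 7 x 7, cut into unit cubes.
Cubes with 3 painted faces are at the corners. A cube always has 8 corners.
Count = 8
8 unit cubes


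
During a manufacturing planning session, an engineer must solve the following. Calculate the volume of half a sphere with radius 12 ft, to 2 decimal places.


Shape: hemisphere (half of a sphere)
Radius r = 12 ft
Formula: V = (1/2) * (4/3) * pi * r^3 = (2/3) * pi * r^3
r^3 = 1728
(2/3) * 1728 = 1152
V = 1152 * pi
V = 3619.11
3619.11 ft^3


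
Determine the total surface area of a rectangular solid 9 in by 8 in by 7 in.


Shape: rectangular prism
l = 9 in, w = 8 in, h = 7 in
Formula: SA = 2(lw + lh + wh)
lw = 72, lh = 63, wh = 56
lw + lh + wh = 191
SA = 2 * 191
SA = 382
382 in^2


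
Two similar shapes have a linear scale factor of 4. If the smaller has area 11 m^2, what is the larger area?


Linear scale factor k = 4
Original area = 11 m^2
Rule: under a linear scaling by k, areas scale by k^2.
k^2 = 4^2 = 16
New area = 11 * 16
New area = 176
176 m^2


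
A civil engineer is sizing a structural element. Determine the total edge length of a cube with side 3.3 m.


Shape: cube
Side s = 3.3 m
A cube has 12 edges, all equal.
Formula: total edge length = 12 * s
Total = 12 * 3.3
Total = 39.6
39.6 m


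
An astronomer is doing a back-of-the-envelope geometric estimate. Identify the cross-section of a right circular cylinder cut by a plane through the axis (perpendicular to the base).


Solid: right circular cylinder
Cutting plane: through the axis (perpendicular to the base)
Visualize the intersection of the plane with the solid's surface.
The boundary of the cut region is a rectangle.
rectangle


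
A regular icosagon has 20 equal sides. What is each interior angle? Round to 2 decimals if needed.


Shape: regular icosagon (20 sides)
Formula: interior angle = (n - 2) * 180 / n
(n - 2) = 18
(n - 2) * 180 = 3240
angle = 3240 / 20
angle = 162
162 degrees


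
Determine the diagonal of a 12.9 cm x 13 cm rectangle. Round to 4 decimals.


Shape: rectangle (diagonal via Pythagoras)
Sides: 12.9 cm and 13 cm
Formula: d = sqrt(l^2 + w^2)
l^2 = 166.41, w^2 = 169
l^2 + w^2 = 335.41
d = sqrt(335.41)
d = 18.3142
18.3142 cm


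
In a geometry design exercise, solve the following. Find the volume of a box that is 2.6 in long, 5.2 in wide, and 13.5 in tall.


Shape: rectangular prism
l = 2.6 in, w = 5.2 in, h = 13.5 in
Formula: V = l * w * h
V = 2.6 * 5.2 * 13.5
V = 13.52 * 13.5
V = 182.52
182.52 in^3


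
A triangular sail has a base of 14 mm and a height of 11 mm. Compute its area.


Shape: triangle
Base b = 14 mm, Height h = 11 mm
Formula: A = (1/2) * b * h
A = 0.5 * 14 * 11
A = 0.5 * 154
A = 77
77 mm^2


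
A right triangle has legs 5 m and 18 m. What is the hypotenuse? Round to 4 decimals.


Shape: right triangle
Legs a = 5 m, b = 18 m
Formula: c = sqrt(a^2 + b^2)
a^2 = 25, b^2 = 324
a^2 + b^2 = 349
c = sqrt(349)
c = 18.6815
18.6815 m


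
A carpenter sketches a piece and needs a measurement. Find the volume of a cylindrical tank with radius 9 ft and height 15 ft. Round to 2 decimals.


Shape: cylinder
Radius r = 9 ft, Height h = 15 ft
Formula: V = pi * r^2 * h
r^2 = 81
V = pi * 81 * 15
V = 1215 * pi
V = 3817.04
3817.04 ft^3


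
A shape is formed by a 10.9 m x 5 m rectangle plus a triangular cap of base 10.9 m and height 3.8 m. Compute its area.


Composite shape: rectangle + triangle
Rectangle area = 10.9 * 5 = 54.5
Triangle area = 0.5 * 10.9 * 3.8 = 20.71
Total = 54.5 + 20.71
Total = 75.21
75.21 m^2


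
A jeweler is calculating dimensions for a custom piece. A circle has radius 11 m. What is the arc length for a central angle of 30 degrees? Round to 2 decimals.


Shape: circular arc
Radius r = 11 m, Angle = 30 degrees
Formula: L = (angle/360) * 2 * pi * r
2 * pi * r = 22 * pi
L = (30/360) * 22 * pi
L = 1.833333 * pi
L = 5.76
5.76 m


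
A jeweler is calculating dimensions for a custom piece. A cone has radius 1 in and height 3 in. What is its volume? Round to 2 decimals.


Shape: cone
Radius r = 1 in, Height h = 3 in
Formula: V = (1/3) * pi * r^2 * h
r^2 = 1
pi * r^2 * h = pi * 1 * 3 = 3 * pi
V = 3 * pi / 3
V = 3.14
3.14 in^3


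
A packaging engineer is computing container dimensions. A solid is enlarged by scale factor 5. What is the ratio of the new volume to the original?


Linear scale factor k = 5
Rule: under a linear scaling by k, volumes scale by k^3.
k^3 = 5 * 5 * 5
k^3 = 25 * 5
k^3 = 125
Volume scales by a factor of 125.
125 (dimensionless)


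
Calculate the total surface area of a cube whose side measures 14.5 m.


Shape: cube
Side s = 14.5 m
A cube has 6 square faces.
Formula: SA = 6 * s^2
s^2 = 210.25
SA = 6 * 210.25
SA = 1261.5
1261.5 m^2


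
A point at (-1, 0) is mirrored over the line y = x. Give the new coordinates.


Transformation: reflection
Original point: (-1, 0)
Rule for reflection over y = x: (x, y) -> (y, x)
Apply: (-1, 0) -> (0, -1)
(0, -1)


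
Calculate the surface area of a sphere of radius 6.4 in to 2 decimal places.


Shape: sphere
Radius r = 6.4 in
Formula: SA = 4 * pi * r^2
r^2 = 40.96
SA = 4 * pi * 40.96
SA = 163.84 * pi
SA = 514.72
514.72 in^2


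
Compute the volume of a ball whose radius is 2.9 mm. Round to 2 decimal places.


Shape: sphere
Radius r = 2.9 mm
Formula: V = (4/3) * pi * r^3
r^3 = 24.389
(4/3) * 24.389 = 32.518667
V = 32.518667 * pi
V = 102.16
102.16 mm^3


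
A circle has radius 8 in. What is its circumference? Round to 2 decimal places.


Shape: circle
Radius r = 8 in
Formula: C = 2 * pi * r
C = 2 * pi * 8
C = 16 * pi
C = 50.27
50.27 in


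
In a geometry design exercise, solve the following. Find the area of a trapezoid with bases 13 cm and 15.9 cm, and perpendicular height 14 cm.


Shape: trapezoid
Parallel sides a = 13 cm, b = 15.9 cm; Height h = 14 cm
Formula: A = (a + b) * h / 2
a + b = 13 + 15.9 = 28.9
A = 28.9 * 14 / 2
A = 404.6 / 2
A = 202.3
202.3 cm^2


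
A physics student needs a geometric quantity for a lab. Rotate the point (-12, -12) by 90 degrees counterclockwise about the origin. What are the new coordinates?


Transformation: rotation about the origin
Original point: (-12, -12)
Rule for 90 deg counterclockwise: (x, y) -> (-y, x)
Apply: (-12, -12) -> (12, -12)
(12, -12)


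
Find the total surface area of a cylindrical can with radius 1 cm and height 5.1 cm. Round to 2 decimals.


Shape: closed cylinder
Radius r = 1 cm, Height h = 5.1 cm
Formula: SA = 2*pi*r^2 + 2*pi*r*h = 2*pi*r*(r + h)
r + h = 6.1
2 * r * (r + h) = 2 * 1 * 6.1 = 12.2
SA = 12.2 * pi
SA = 38.33
38.33 cm^2


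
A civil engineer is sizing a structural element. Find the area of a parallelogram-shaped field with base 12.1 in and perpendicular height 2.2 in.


Shape: parallelogram
Base b = 12.1 in, Height h = 2.2 in
Formula: A = b * h
A = 12.1 * 2.2
A = 26.62
26.62 in^2


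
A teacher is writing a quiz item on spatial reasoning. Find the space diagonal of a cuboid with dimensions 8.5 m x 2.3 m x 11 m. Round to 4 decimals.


Shape: rectangular box (space diagonal)
l = 8.5 m, w = 2.3 m, h = 11 m
Visualize: the diagonal of the base, then a right triangle with that diagonal and the height.
Formula: d = sqrt(l^2 + w^2 + h^2)
l^2 + w^2 + h^2 = 72.25 + 5.29 + 121 = 198.54
d = sqrt(198.54)
d = 14.0904
14.0904 m


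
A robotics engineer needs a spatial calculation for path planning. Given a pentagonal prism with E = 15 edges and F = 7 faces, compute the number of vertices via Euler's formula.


Polyhedron: pentagonal prism
Euler's formula for convex polyhedra: V - E + F = 2
Given: E = 15 edges and F = 7 faces
Solve for V:
V = 2 + E - F = 2 + 15 - 7 = 10
10 vertices


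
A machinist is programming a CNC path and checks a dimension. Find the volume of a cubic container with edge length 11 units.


Shape: cube
Side s = 11 units
Formula: V = s^3
V = 11 * 11 * 11
V = 121 * 11
V = 1331
1331 units^3


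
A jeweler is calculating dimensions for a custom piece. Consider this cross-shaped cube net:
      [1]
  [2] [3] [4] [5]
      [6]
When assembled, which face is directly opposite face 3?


Net: cross layout. Take square 3 as the base (bottom).
Fold the four squares in the horizontal row up around 3: 2 -> left, 4 -> right, 5 wraps to the top.
Fold 1 and 6 up from 3: 1 -> back, 6 -> front.
Opposite pairs are therefore: (1, 6), (2, 4), (3, 5).
Face 3 is opposite face 5.
face 5


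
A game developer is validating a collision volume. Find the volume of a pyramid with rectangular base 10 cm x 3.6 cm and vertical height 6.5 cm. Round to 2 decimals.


Shape: rectangular pyramid
Base: 10 cm x 3.6 cm, Height h = 6.5 cm
Formula: V = (1/3) * base_area * h
base_area = 10 * 3.6 = 36
base_area * h = 36 * 6.5 = 234
V = 234 / 3
V = 78
78 cm^3


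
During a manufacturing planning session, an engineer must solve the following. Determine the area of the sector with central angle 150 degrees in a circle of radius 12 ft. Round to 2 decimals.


Shape: circular sector
Radius r = 12 ft, Angle = 150 degrees
Formula: A = (angle/360) * pi * r^2
r^2 = 144
Fraction of circle = 150/360
A = (150/360) * pi * 144
A = 60 * pi
A = 188.5
188.5 ft^2


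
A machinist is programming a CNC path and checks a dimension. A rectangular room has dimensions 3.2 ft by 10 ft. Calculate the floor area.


Shape: rectangle
Length l = 3.2 ft, Width w = 10 ft
Formula: A = l * w
A = 3.2 * 10
A = 32
32 ft^2


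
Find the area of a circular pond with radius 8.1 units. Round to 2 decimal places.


Shape: circle
Radius r = 8.1 units
Formula: A = pi * r^2
r^2 = 8.1^2 = 65.61
A = pi * 65.61
A = 206.12
206.12 units^2


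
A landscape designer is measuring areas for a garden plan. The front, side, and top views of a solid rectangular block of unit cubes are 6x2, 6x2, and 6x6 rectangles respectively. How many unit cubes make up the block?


Orthographic views of a solid rectangular block:
Front view 6 x 2 -> length = 6, height = 2
Side view 6 x 2 -> width = 6, height = 2 (consistent)
Top view 6 x 6 -> confirms length = 6, width = 6
The block is 6 x 6 x 2.
Total unit cubes = 6 * 6 * 2 = 72
72 unit cubes


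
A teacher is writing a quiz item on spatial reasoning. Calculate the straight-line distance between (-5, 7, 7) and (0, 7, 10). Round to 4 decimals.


3D distance between two points
P1 = (-5, 7, 7), P2 = (0, 7, 10)
Formula: d = sqrt((x2-x1)^2 + (y2-y1)^2 + (z2-z1)^2)
dx = 0 - -5 = 5
dy = 7 - 7 = 0
dz = 10 - 7 = 3
dx^2 + dy^2 + dz^2 = 25 + 0 + 9 = 34
d = sqrt(34)
d = 5.831
5.831 units


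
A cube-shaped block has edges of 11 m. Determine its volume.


Shape: cube
Side s = 11 m
Formula: V = s^3
V = 11 * 11 * 11
V = 121 * 11
V = 1331
1331 m^3


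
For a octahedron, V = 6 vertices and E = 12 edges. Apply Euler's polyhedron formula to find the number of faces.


Polyhedron: octahedron
Euler's formula for convex polyhedra: V - E + F = 2
Given: V = 6 vertices and E = 12 edges
Solve for F:
F = 2 + E - V = 2 + 12 - 6 = 8
8 faces


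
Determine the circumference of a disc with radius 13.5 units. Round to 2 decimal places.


Shape: circle
Radius r = 13.5 units
Formula: C = 2 * pi * r
C = 2 * pi * 13.5
C = 27 * pi
C = 84.82
84.82 units


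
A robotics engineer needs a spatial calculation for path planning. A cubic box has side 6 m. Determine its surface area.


Shape: cube
Side s = 6 m
A cube has 6 square faces.
Formula: SA = 6 * s^2
s^2 = 36
SA = 6 * 36
SA = 216
216 m^2


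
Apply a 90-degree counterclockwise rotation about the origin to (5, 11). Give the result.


Transformation: rotation about the origin
Original point: (5, 11)
Rule for 90 deg counterclockwise: (x, y) -> (-y, x)
Apply: (5, 11) -> (-11, 5)
(-11, 5)


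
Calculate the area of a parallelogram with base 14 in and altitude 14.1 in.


Shape: parallelogram
Base b = 14 in, Height h = 14.1 in
Formula: A = b * h
A = 14 * 14.1
A = 197.4
197.4 in^2


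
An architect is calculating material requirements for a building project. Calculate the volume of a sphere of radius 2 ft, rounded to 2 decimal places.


Shape: sphere
Radius r = 2 ft
Formula: V = (4/3) * pi * r^3
r^3 = 8
(4/3) * 8 = 10.666667
V = 10.666667 * pi
V = 33.51
33.51 ft^3


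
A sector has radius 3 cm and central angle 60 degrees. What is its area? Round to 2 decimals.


Shape: circular sector
Radius r = 3 cm, Angle = 60 degrees
Formula: A = (angle/360) * pi * r^2
r^2 = 9
Fraction of circle = 60/360
A = (60/360) * pi * 9
A = 1.5 * pi
A = 4.71
4.71 cm^2


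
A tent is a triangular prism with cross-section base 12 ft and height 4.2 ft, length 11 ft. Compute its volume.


Shape: triangular prism
Triangle base = 12 ft, triangle height = 4.2 ft, prism length L = 11 ft
Formula: V = (1/2 * b * h_tri) * L
Cross-section area = 0.5 * 12 * 4.2 = 25.2
V = 25.2 * 11
V = 277.2
277.2 ft^3


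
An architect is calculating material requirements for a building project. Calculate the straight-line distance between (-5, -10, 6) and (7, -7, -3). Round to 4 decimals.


3D distance between two points
P1 = (-5, -10, 6), P2 = (7, -7, -3)
Formula: d = sqrt((x2-x1)^2 + (y2-y1)^2 + (z2-z1)^2)
dx = 7 - -5 = 12
dy = -7 - -10 = 3
dz = -3 - 6 = -9
dx^2 + dy^2 + dz^2 = 144 + 9 + 81 = 234
d = sqrt(234)
d = 15.2971
15.2971 units


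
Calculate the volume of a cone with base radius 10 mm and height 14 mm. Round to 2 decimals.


Shape: cone
Radius r = 10 mm, Height h = 14 mm
Formula: V = (1/3) * pi * r^2 * h
r^2 = 100
pi * r^2 * h = pi * 100 * 14 = 1400 * pi
V = 1400 * pi / 3
V = 1466.08
1466.08 mm^3


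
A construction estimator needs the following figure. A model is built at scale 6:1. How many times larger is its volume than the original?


Linear scale factor k = 6
Rule: under a linear scaling by k, volumes scale by k^3.
k^3 = 6 * 6 * 6
k^3 = 36 * 6
k^3 = 216
Volume scales by a factor of 216.
216 (dimensionless)


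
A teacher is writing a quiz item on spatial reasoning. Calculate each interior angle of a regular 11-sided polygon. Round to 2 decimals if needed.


Shape: regular hendecagon (11 sides)
Formula: interior angle = (n - 2) * 180 / n
(n - 2) = 9
(n - 2) * 180 = 1620
angle = 1620 / 11
angle = 147.27
147.27 degrees


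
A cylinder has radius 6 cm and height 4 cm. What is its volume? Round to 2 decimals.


Shape: cylinder
Radius r = 6 cm, Height h = 4 cm
Formula: V = pi * r^2 * h
r^2 = 36
V = pi * 36 * 4
V = 144 * pi
V = 452.39
452.39 cm^3


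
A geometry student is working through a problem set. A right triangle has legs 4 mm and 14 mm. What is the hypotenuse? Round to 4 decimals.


Shape: right triangle
Legs a = 4 mm, b = 14 mm
Formula: c = sqrt(a^2 + b^2)
a^2 = 16, b^2 = 196
a^2 + b^2 = 212
c = sqrt(212)
c = 14.5602
14.5602 mm


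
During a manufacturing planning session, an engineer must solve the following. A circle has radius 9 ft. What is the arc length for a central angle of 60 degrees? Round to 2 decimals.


Shape: circular arc
Radius r = 9 ft, Angle = 60 degrees
Formula: L = (angle/360) * 2 * pi * r
2 * pi * r = 18 * pi
L = (60/360) * 18 * pi
L = 3 * pi
L = 9.42
9.42 ft


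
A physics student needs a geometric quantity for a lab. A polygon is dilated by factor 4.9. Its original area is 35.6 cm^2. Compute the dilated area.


Linear scale factor k = 4.9
Original area = 35.6 cm^2
Rule: under a linear scaling by k, areas scale by k^2.
k^2 = 4.9^2 = 24.01
New area = 35.6 * 24.01
New area = 854.756
854.756 cm^2


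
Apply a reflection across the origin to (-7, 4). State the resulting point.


Transformation: reflection
Original point: (-7, 4)
Rule for reflection through the origin: (x, y) -> (-x, -y)
Apply: (-7, 4) -> (7, -4)
(7, -4)


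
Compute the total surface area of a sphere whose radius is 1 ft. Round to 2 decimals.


Shape: sphere
Radius r = 1 ft
Formula: SA = 4 * pi * r^2
r^2 = 1
SA = 4 * pi * 1
SA = 4 * pi
SA = 12.57
12.57 ft^2


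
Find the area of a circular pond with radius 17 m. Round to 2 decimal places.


Shape: circle
Radius r = 17 m
Formula: A = pi * r^2
r^2 = 17^2 = 289
A = pi * 289
A = 907.92
907.92 m^2


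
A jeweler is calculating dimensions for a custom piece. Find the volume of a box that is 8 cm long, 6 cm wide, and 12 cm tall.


Shape: rectangular prism
l = 8 cm, w = 6 cm, h = 12 cm
Formula: V = l * w * h
V = 8 * 6 * 12
V = 48 * 12
V = 576
576 cm^3


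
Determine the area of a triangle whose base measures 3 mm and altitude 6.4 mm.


Shape: triangle
Base b = 3 mm, Height h = 6.4 mm
Formula: A = (1/2) * b * h
A = 0.5 * 3 * 6.4
A = 0.5 * 19.2
A = 9.6
9.6 mm^2


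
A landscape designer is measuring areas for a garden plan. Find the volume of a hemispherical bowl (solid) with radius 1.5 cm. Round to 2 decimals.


Shape: hemisphere (half of a sphere)
Radius r = 1.5 cm
Formula: V = (1/2) * (4/3) * pi * r^3 = (2/3) * pi * r^3
r^3 = 3.375
(2/3) * 3.375 = 2.25
V = 2.25 * pi
V = 7.07
7.07 cm^3


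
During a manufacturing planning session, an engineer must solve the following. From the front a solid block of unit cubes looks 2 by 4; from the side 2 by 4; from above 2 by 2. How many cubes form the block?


Orthographic views of a solid rectangular block:
Front view 2 x 4 -> length = 2, height = 4
Side view 2 x 4 -> width = 2, height = 4 (consistent)
Top view 2 x 2 -> confirms length = 2, width = 2
The block is 2 x 2 x 4.
Total unit cubes = 2 * 2 * 4 = 16
16 unit cubes


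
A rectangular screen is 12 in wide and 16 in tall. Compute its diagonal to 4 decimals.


Shape: rectangle (diagonal via Pythagoras)
Sides: 12 in and 16 in
Formula: d = sqrt(l^2 + w^2)
l^2 = 144, w^2 = 256
l^2 + w^2 = 400
d = sqrt(400)
d = 20.0
20 in


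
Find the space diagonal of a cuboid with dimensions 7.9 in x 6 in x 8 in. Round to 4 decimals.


Shape: rectangular box (space diagonal)
l = 7.9 in, w = 6 in, h = 8 in
Visualize: the diagonal of the base, then a right triangle with that diagonal and the height.
Formula: d = sqrt(l^2 + w^2 + h^2)
l^2 + w^2 + h^2 = 62.41 + 36 + 64 = 162.41
d = sqrt(162.41)
d = 12.744
12.744 in


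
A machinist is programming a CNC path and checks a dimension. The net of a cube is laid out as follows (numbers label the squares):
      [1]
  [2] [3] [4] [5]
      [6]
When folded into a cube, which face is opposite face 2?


Net: cross layout. Take square 3 as the base (bottom).
Fold the four squares in the horizontal row up around 3: 2 -> left, 4 -> right, 5 wraps to the top.
Fold 1 and 6 up from 3: 1 -> back, 6 -> front.
Opposite pairs are therefore: (1, 6), (2, 4), (3, 5).
Face 2 is opposite face 4.
face 4


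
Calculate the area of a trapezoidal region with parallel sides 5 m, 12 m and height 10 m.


Shape: trapezoid
Parallel sides a = 5 m, b = 12 m; Height h = 10 m
Formula: A = (a + b) * h / 2
a + b = 5 + 12 = 17
A = 17 * 10 / 2
A = 170 / 2
A = 85
85 m^2


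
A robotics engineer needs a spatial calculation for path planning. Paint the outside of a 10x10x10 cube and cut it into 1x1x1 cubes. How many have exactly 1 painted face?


Large cube: 10 x 10 x 10, cut into unit cubes.
n = 10, so n - 2 = 8
Cubes with 1 painted face lie in the interior of each face.
A cube has 6 faces; each contributes (n - 2)^2 = 64 such cubes.
Count = 6 * 64 = 384
384 unit cubes


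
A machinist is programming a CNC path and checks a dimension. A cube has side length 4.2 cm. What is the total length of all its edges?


Shape: cube
Side s = 4.2 cm
A cube has 12 edges, all equal.
Formula: total edge length = 12 * s
Total = 12 * 4.2
Total = 50.4
50.4 cm


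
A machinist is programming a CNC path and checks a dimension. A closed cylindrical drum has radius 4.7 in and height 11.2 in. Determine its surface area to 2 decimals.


Shape: closed cylinder
Radius r = 4.7 in, Height h = 11.2 in
Formula: SA = 2*pi*r^2 + 2*pi*r*h = 2*pi*r*(r + h)
r + h = 15.9
2 * r * (r + h) = 2 * 4.7 * 15.9 = 149.46
SA = 149.46 * pi
SA = 469.54
469.54 in^2


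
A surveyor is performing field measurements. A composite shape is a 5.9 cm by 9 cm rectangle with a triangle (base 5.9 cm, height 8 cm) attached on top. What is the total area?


Composite shape: rectangle + triangle
Rectangle area = 5.9 * 9 = 53.1
Triangle area = 0.5 * 5.9 * 8 = 23.6
Total = 53.1 + 23.6
Total = 76.7
76.7 cm^2


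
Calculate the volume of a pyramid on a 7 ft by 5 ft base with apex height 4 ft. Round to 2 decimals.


Shape: rectangular pyramid
Base: 7 ft x 5 ft, Height h = 4 ft
Formula: V = (1/3) * base_area * h
base_area = 7 * 5 = 35
base_area * h = 35 * 4 = 140
V = 140 / 3
V = 46.67
46.67 ft^3


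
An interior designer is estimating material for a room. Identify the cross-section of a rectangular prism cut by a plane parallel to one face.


Solid: rectangular prism
Cutting plane: parallel to one face
Visualize the intersection of the plane with the solid's surface.
The boundary of the cut region is a rectangle.
rectangle


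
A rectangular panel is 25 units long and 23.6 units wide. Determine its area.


Shape: rectangle
Length l = 25 units, Width w = 23.6 units
Formula: A = l * w
A = 25 * 23.6
A = 590
590 units^2


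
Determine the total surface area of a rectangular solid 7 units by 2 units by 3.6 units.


Shape: rectangular prism
l = 7 units, w = 2 units, h = 3.6 units
Formula: SA = 2(lw + lh + wh)
lw = 14, lh = 25.2, wh = 7.2
lw + lh + wh = 46.4
SA = 2 * 46.4
SA = 92.8
92.8 units^2


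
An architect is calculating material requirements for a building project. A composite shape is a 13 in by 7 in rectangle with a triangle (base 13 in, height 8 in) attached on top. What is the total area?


Composite shape: rectangle + triangle
Rectangle area = 13 * 7 = 91
Triangle area = 0.5 * 13 * 8 = 52
Total = 91 + 52
Total = 143
143 in^2


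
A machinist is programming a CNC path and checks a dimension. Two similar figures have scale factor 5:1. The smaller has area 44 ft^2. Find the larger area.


Linear scale factor k = 5
Original area = 44 ft^2
Rule: under a linear scaling by k, areas scale by k^2.
k^2 = 5^2 = 25
New area = 44 * 25
New area = 1100
1100 ft^2


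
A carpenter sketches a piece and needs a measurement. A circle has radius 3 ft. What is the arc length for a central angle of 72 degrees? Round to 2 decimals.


Shape: circular arc
Radius r = 3 ft, Angle = 72 degrees
Formula: L = (angle/360) * 2 * pi * r
2 * pi * r = 6 * pi
L = (72/360) * 6 * pi
L = 1.2 * pi
L = 3.77
3.77 ft


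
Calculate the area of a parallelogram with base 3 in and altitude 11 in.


Shape: parallelogram
Base b = 3 in, Height h = 11 in
Formula: A = b * h
A = 3 * 11
A = 33
33 in^2


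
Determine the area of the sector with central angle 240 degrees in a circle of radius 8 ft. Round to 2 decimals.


Shape: circular sector
Radius r = 8 ft, Angle = 240 degrees
Formula: A = (angle/360) * pi * r^2
r^2 = 64
Fraction of circle = 240/360
A = (240/360) * pi * 64
A = 42.666667 * pi
A = 134.04
134.04 ft^2


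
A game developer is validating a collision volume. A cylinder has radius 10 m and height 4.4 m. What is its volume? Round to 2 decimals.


Shape: cylinder
Radius r = 10 m, Height h = 4.4 m
Formula: V = pi * r^2 * h
r^2 = 100
V = pi * 100 * 4.4
V = 440 * pi
V = 1382.3
1382.3 m^3


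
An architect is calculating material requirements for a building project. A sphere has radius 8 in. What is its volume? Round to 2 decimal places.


Shape: sphere
Radius r = 8 in
Formula: V = (4/3) * pi * r^3
r^3 = 512
(4/3) * 512 = 682.666667
V = 682.666667 * pi
V = 2144.66
2144.66 in^3


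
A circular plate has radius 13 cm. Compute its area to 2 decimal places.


Shape: circle
Radius r = 13 cm
Formula: A = pi * r^2
r^2 = 13^2 = 169
A = pi * 169
A = 530.93
530.93 cm^2


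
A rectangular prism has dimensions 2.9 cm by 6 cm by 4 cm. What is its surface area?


Shape: rectangular prism
l = 2.9 cm, w = 6 cm, h = 4 cm
Formula: SA = 2(lw + lh + wh)
lw = 17.4, lh = 11.6, wh = 24
lw + lh + wh = 53
SA = 2 * 53
SA = 106
106 cm^2


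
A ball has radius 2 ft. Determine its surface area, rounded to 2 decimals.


Shape: sphere
Radius r = 2 ft
Formula: SA = 4 * pi * r^2
r^2 = 4
SA = 4 * pi * 4
SA = 16 * pi
SA = 50.27
50.27 ft^2


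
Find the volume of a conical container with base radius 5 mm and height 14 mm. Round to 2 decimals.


Shape: cone
Radius r = 5 mm, Height h = 14 mm
Formula: V = (1/3) * pi * r^2 * h
r^2 = 25
pi * r^2 * h = pi * 25 * 14 = 350 * pi
V = 350 * pi / 3
V = 366.52
366.52 mm^3


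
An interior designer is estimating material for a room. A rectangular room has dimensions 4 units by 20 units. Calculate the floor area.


Shape: rectangle
Length l = 4 units, Width w = 20 units
Formula: A = l * w
A = 4 * 20
A = 80
80 units^2


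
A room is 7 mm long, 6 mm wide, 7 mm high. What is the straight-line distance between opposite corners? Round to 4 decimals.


Shape: rectangular box (space diagonal)
l = 7 mm, w = 6 mm, h = 7 mm
Visualize: the diagonal of the base, then a right triangle with that diagonal and the height.
Formula: d = sqrt(l^2 + w^2 + h^2)
l^2 + w^2 + h^2 = 49 + 36 + 49 = 134
d = sqrt(134)
d = 11.5758
11.5758 mm


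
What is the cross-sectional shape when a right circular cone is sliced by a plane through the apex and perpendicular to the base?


Solid: right circular cone
Cutting plane: through the apex and perpendicular to the base
Visualize the intersection of the plane with the solid's surface.
The boundary of the cut region is a isosceles triangle.
isosceles triangle


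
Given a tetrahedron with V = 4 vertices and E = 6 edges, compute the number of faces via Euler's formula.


Polyhedron: tetrahedron
Euler's formula for convex polyhedra: V - E + F = 2
Given: V = 4 vertices and E = 6 edges
Solve for F:
F = 2 + E - V = 2 + 6 - 4 = 4
4 faces


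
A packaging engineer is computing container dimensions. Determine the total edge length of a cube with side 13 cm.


Shape: cube
Side s = 13 cm
A cube has 12 edges, all equal.
Formula: total edge length = 12 * s
Total = 12 * 13
Total = 156
156 cm


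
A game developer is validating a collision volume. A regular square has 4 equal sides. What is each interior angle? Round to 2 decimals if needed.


Shape: regular square (4 sides)
Formula: interior angle = (n - 2) * 180 / n
(n - 2) = 2
(n - 2) * 180 = 360
angle = 360 / 4
angle = 90
90 degrees


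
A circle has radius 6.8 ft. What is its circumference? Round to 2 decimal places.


Shape: circle
Radius r = 6.8 ft
Formula: C = 2 * pi * r
C = 2 * pi * 6.8
C = 13.6 * pi
C = 42.73
42.73 ft


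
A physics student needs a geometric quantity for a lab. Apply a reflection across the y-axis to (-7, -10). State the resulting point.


Transformation: reflection
Original point: (-7, -10)
Rule for reflection over the y-axis: (x, y) -> (-x, y)
Apply: (-7, -10) -> (7, -10)
(7, -10)


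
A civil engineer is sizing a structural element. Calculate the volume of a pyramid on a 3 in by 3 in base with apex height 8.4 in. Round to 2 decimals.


Shape: rectangular pyramid
Base: 3 in x 3 in, Height h = 8.4 in
Formula: V = (1/3) * base_area * h
base_area = 3 * 3 = 9
base_area * h = 9 * 8.4 = 75.6
V = 75.6 / 3
V = 25.2
25.2 in^3


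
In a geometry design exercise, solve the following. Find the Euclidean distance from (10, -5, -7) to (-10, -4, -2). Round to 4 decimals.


3D distance between two points
P1 = (10, -5, -7), P2 = (-10, -4, -2)
Formula: d = sqrt((x2-x1)^2 + (y2-y1)^2 + (z2-z1)^2)
dx = -10 - 10 = -20
dy = -4 - -5 = 1
dz = -2 - -7 = 5
dx^2 + dy^2 + dz^2 = 400 + 1 + 25 = 426
d = sqrt(426)
d = 20.6398
20.6398 units


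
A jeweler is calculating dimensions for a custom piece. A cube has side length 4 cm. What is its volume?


Shape: cube
Side s = 4 cm
Formula: V = s^3
V = 4 * 4 * 4
V = 16 * 4
V = 64
64 cm^3


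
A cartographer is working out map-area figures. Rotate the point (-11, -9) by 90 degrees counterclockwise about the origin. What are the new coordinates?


Transformation: rotation about the origin
Original point: (-11, -9)
Rule for 90 deg counterclockwise: (x, y) -> (-y, x)
Apply: (-11, -9) -> (9, -11)
(9, -11)


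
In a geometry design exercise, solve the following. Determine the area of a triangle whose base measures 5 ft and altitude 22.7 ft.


Shape: triangle
Base b = 5 ft, Height h = 22.7 ft
Formula: A = (1/2) * b * h
A = 0.5 * 5 * 22.7
A = 0.5 * 113.5
A = 56.75
56.75 ft^2
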